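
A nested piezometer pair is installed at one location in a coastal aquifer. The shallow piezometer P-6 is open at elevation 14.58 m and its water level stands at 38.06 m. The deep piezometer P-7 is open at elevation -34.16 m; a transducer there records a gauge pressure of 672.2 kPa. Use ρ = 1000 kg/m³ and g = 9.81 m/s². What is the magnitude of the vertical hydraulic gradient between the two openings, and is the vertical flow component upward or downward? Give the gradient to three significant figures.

|i_v| ≈ 0.0759; vertical flow is downward

Total head at P-6: h = 38.06 m (water level in the standpipe).
Pressure head at P-7: ψ = P/(ρg) = 672.2×1000 / (1000 × 9.81) = 68.52 m.
Total head at P-7: h = z + ψ = -34.16 + 68.52 = 34.36 m.
Δh = h(P-6) − h(P-7) = 38.06 − 34.36 = 3.70 m.
Vertical separation Δz = 14.58 − (-34.16) = 48.74 m.
|i_v| = |Δh| / Δz = 3.70 / 48.74 = 0.0759.
Head is higher in the shallow piezometer, so vertical flow is downward (recharge condition).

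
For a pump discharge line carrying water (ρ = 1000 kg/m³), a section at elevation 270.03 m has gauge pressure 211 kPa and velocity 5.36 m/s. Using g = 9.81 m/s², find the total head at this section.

h ≈ 293.00 m

Pressure head ψ = P/(ρg) = 211×1000 / (1000 × 9.81) = 21.51 m.
Velocity head = v²/(2g) = 5.36² / (2 × 9.81) = 1.464 m.
h = z + ψ + v²/(2g) = 270.03 + 21.51 + 1.464 = 293.00 m.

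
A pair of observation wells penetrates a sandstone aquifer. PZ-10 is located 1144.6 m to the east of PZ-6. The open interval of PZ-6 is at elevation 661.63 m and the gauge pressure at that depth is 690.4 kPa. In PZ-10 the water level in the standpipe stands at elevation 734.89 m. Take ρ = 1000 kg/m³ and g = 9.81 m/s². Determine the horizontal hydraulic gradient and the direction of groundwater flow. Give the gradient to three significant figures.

Pressure head at PZ-6: ψ = P/(ρg) = 690.4×1000 / (1000 × 9.81) = 70.38 m.
Total head at PZ-6: h = z + ψ = 661.63 + 70.38 = 732.01 m.
Total head at PZ-10: h = 734.89 m (water level in the piezometer is the total head).
Head difference: h(PZ-6) − h(PZ-10) = 732.01 − 734.89 = -2.88 m.
Hydraulic gradient: i = |Δh| / L = 2.88 / 1144.6 = 0.00252.
Flow is from higher to lower head: from PZ-10 toward PZ-6, i.e. toward the west.

i ≈ 0.00252; groundwater flows toward the west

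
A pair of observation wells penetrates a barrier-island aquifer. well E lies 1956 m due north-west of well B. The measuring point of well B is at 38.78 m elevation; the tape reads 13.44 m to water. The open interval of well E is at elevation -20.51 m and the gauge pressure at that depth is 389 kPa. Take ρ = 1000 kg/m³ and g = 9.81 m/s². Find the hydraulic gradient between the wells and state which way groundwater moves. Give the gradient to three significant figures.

i ≈ 0.00317; groundwater flows toward the north-west

Total head at well B: h = 38.78 − 13.44 = 25.34 m.
Pressure head at well E: ψ = P/(ρg) = 389×1000 / (1000 × 9.81) = 39.65 m.
Total head at well E: h = z + ψ = -20.51 + 39.65 = 19.14 m.
Head difference: h(well B) − h(well E) = 25.34 − 19.14 = 6.20 m.
Hydraulic gradient: i = |Δh| / L = 6.20 / 1956 = 0.00317.
Flow is from higher to lower head: from well B toward well E, i.e. toward the north-west.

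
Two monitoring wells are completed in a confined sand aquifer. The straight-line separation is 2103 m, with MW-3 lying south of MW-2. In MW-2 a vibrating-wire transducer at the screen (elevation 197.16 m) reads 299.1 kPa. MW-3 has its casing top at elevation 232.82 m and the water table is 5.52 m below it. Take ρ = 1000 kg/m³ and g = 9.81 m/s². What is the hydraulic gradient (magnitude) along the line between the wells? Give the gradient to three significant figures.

i ≈ 0.000166

Pressure head at MW-2: ψ = P/(ρg) = 299.1×1000 / (1000 × 9.81) = 30.49 m.
Total head at MW-2: h = z + ψ = 197.16 + 30.49 = 227.65 m.
Total head at MW-3: h = 232.82 − 5.52 = 227.30 m.
Head difference: h(MW-2) − h(MW-3) = 227.65 − 227.30 = 0.35 m.
Hydraulic gradient: i = |Δh| / L = 0.35 / 2103 = 0.000166.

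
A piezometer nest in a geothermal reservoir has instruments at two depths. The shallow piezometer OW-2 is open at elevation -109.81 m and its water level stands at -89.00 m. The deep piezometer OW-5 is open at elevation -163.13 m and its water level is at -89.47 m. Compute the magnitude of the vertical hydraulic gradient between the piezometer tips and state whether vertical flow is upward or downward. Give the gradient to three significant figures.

Total head at OW-2: h = -89.00 m (water level in the standpipe).
Total head at OW-5: h = -89.47 m.
Δh = h(OW-2) − h(OW-5) = -89.00 − (-89.47) = 0.47 m.
Vertical separation Δz = -109.81 − (-163.13) = 53.32 m.
|i_v| = |Δh| / Δz = 0.47 / 53.32 = 0.00881.
Head is higher in the shallow piezometer, so vertical flow is downward (recharge condition).

|i_v| ≈ 0.00881; vertical flow is downward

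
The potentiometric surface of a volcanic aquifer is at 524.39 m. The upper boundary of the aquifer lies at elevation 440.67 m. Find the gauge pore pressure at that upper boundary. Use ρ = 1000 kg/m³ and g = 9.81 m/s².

P ≈ 821 kPa

Pressure head at the aquifer top: ψ = h − z = 524.39 − 440.67 = 83.72 m.
P = ρgψ = 1000 × 9.81 × 83.72 = 821293 Pa ≈ 821 kPa.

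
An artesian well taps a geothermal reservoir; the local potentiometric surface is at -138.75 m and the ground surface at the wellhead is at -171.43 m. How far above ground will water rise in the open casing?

Water rises to the potentiometric surface, so the rise above ground = -138.75 − (-171.43) = 32.68 m.

≈ 32.68 m above ground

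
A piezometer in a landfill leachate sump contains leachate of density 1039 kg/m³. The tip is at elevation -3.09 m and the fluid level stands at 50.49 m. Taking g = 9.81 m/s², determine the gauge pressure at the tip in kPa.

P ≈ 546 kPa

Pressure head ψ = h − z = 50.49 − (-3.09) = 53.58 m.
P = ρgψ = 1039 × 9.81 × 53.58 = 546119 Pa ≈ 546 kPa.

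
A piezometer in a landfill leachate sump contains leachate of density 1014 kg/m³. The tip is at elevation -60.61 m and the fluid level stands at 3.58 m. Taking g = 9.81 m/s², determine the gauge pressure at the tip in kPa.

Pressure head ψ = h − z = 3.58 − (-60.61) = 64.19 m.
P = ρgψ = 1014 × 9.81 × 64.19 = 638520 Pa ≈ 639 kPa.

P ≈ 639 kPa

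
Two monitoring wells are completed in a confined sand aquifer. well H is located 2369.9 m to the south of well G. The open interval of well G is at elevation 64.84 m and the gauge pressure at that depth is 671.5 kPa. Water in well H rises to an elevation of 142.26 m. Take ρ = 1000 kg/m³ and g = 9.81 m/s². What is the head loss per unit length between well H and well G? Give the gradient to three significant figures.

Pressure head at well G: ψ = P/(ρg) = 671.5×1000 / (1000 × 9.81) = 68.45 m.
Total head at well G: h = z + ψ = 64.84 + 68.45 = 133.29 m.
Total head at well H: h = 142.26 m (water level in the piezometer is the total head).
Head difference: h(well G) − h(well H) = 133.29 − 142.26 = -8.97 m.
Hydraulic gradient: i = |Δh| / L = 8.97 / 2369.9 = 0.00378.

i ≈ 0.00378 m/m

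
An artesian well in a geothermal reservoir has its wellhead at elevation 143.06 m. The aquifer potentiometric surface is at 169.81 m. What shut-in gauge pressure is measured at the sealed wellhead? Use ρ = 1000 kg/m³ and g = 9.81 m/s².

P ≈ 262 kPa

Head above the cap: Δh = 169.81 − 143.06 = 26.75 m.
P = ρgΔh = 1000 × 9.81 × 26.75 = 262418 Pa ≈ 262 kPa.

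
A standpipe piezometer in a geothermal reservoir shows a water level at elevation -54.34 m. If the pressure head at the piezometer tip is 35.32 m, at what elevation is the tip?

z ≈ -89.66 m

z = h − ψ = -54.34 − 35.32 = -89.66 m.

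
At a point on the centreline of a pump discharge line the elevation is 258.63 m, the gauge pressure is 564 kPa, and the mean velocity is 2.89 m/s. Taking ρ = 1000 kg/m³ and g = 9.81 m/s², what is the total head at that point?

h ≈ 316.55 m

Pressure head ψ = P/(ρg) = 564×1000 / (1000 × 9.81) = 57.49 m.
Velocity head = v²/(2g) = 2.89² / (2 × 9.81) = 0.426 m.
h = z + ψ + v²/(2g) = 258.63 + 57.49 + 0.426 = 316.55 m.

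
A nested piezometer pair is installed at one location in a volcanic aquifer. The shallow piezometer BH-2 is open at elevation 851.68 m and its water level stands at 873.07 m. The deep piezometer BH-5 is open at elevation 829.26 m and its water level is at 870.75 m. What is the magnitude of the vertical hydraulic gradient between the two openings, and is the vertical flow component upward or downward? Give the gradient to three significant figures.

Total head at BH-2: h = 873.07 m (water level in the standpipe).
Total head at BH-5: h = 870.75 m.
Δh = h(BH-2) − h(BH-5) = 873.07 − 870.75 = 2.32 m.
Vertical separation Δz = 851.68 − 829.26 = 22.42 m.
|i_v| = |Δh| / Δz = 2.32 / 22.42 = 0.103.
Head is higher in the shallow piezometer, so vertical flow is downward (recharge condition).

|i_v| ≈ 0.103; vertical flow is downward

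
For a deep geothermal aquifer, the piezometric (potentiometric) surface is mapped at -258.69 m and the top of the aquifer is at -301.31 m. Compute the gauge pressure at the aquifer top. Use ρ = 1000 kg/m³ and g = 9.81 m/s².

P ≈ 418 kPa

Pressure head at the aquifer top: ψ = h − z = -258.69 − (-301.31) = 42.62 m.
P = ρgψ = 1000 × 9.81 × 42.62 = 418102 Pa ≈ 418 kPa.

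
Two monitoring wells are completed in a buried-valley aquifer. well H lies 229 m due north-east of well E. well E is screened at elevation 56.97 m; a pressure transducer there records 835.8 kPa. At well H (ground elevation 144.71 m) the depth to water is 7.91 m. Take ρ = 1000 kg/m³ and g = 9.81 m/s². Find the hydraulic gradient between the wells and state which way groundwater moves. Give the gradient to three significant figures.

i ≈ 0.0234; groundwater flows toward the north-east

Pressure head at well E: ψ = P/(ρg) = 835.8×1000 / (1000 × 9.81) = 85.20 m.
Total head at well E: h = z + ψ = 56.97 + 85.20 = 142.17 m.
Total head at well H: h = 144.71 − 7.91 = 136.80 m.
Head difference: h(well E) − h(well H) = 142.17 − 136.80 = 5.37 m.
Hydraulic gradient: i = |Δh| / L = 5.37 / 229 = 0.0234.
Flow is from higher to lower head: from well E toward well H, i.e. toward the north-east.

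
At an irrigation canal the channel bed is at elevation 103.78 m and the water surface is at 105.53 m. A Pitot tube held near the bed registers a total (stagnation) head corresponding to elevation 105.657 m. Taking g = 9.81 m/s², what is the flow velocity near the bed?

Near the bed, under hydrostatic conditions, the piezometric head (z + ψ) equals the free-surface elevation, 105.53 m.
Velocity head = total − piezometric = 105.657 − 105.53 = 0.127 m.
v = √(2g·h_v) = √(2 × 9.81 × 0.127) = 1.58 m/s.

v ≈ 1.58 m/s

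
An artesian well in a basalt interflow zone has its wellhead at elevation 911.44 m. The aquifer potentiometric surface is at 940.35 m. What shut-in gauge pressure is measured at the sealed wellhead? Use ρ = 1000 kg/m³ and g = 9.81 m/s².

Head above the cap: Δh = 940.35 − 911.44 = 28.91 m.
P = ρgΔh = 1000 × 9.81 × 28.91 = 283607 Pa ≈ 284 kPa.

P ≈ 284 kPa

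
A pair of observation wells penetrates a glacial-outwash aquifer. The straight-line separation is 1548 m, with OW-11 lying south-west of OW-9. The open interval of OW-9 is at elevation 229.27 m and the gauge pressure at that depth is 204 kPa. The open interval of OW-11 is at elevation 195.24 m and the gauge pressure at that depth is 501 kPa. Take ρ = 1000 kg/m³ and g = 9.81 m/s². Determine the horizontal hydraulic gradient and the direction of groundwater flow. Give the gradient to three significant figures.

Pressure head at OW-9: ψ = P/(ρg) = 204×1000 / (1000 × 9.81) = 20.80 m.
Total head at OW-9: h = z + ψ = 229.27 + 20.80 = 250.07 m.
Pressure head at OW-11: ψ = P/(ρg) = 501×1000 / (1000 × 9.81) = 51.07 m.
Total head at OW-11: h = z + ψ = 195.24 + 51.07 = 246.31 m.
Head difference: h(OW-9) − h(OW-11) = 250.07 − 246.31 = 3.76 m.
Hydraulic gradient: i = |Δh| / L = 3.76 / 1548 = 0.00243.
Flow is from higher to lower head: from OW-9 toward OW-11, i.e. toward the south-west.

i ≈ 0.00243; groundwater flows toward the south-west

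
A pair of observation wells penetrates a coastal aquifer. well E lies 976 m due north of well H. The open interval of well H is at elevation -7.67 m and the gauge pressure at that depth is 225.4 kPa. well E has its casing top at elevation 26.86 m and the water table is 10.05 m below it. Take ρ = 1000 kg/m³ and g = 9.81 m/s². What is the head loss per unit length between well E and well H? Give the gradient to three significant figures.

Pressure head at well H: ψ = P/(ρg) = 225.4×1000 / (1000 × 9.81) = 22.98 m.
Total head at well H: h = z + ψ = -7.67 + 22.98 = 15.31 m.
Total head at well E: h = 26.86 − 10.05 = 16.81 m.
Head difference: h(well H) − h(well E) = 15.31 − 16.81 = -1.50 m.
Hydraulic gradient: i = |Δh| / L = 1.50 / 976 = 0.00154.

i ≈ 0.00154 m/m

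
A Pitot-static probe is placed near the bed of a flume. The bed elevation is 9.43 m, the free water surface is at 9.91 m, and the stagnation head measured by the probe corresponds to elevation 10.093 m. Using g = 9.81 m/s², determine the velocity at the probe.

Near the bed, under hydrostatic conditions, the piezometric head (z + ψ) equals the free-surface elevation, 9.91 m.
Velocity head = total − piezometric = 10.093 − 9.91 = 0.183 m.
v = √(2g·h_v) = √(2 × 9.81 × 0.183) = 1.89 m/s.

v ≈ 1.89 m/s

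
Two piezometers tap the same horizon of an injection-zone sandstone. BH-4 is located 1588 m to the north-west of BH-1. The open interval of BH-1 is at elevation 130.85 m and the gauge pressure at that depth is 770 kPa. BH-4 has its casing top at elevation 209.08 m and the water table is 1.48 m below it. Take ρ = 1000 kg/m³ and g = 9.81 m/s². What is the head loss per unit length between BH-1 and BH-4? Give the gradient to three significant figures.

Pressure head at BH-1: ψ = P/(ρg) = 770×1000 / (1000 × 9.81) = 78.49 m.
Total head at BH-1: h = z + ψ = 130.85 + 78.49 = 209.34 m.
Total head at BH-4: h = 209.08 − 1.48 = 207.60 m.
Head difference: h(BH-1) − h(BH-4) = 209.34 − 207.60 = 1.74 m.
Hydraulic gradient: i = |Δh| / L = 1.74 / 1588 = 0.00110.

i ≈ 0.00110 m/m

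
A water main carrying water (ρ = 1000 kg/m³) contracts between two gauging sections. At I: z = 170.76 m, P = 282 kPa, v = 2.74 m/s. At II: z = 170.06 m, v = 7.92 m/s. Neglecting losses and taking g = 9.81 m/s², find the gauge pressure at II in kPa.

P₂ ≈ 261 kPa

Pressure head at I: ψ₁ = P₁/(ρg) = 282×1000 / (1000 × 9.81) = 28.75 m.
Velocity heads: v₁²/2g = 2.74²/19.62 = 0.383 m; v₂²/2g = 7.92²/19.62 = 3.197 m.
Total head H = z₁ + ψ₁ + v₁²/2g = 170.76 + 28.75 + 0.383 = 199.89 m.
ψ₂ = H − z₂ − v₂²/2g = 199.89 − 170.06 − 3.197 = 26.63 m.
P₂ = ρgψ₂ = 1000 × 9.81 × 26.63 ≈ 261 kPa.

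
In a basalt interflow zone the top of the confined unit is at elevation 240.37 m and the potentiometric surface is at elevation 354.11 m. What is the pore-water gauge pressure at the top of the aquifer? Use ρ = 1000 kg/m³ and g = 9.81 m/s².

Pressure head at the aquifer top: ψ = h − z = 354.11 − 240.37 = 113.74 m.
P = ρgψ = 1000 × 9.81 × 113.74 = 1115789 Pa ≈ 1120 kPa.

P ≈ 1120 kPa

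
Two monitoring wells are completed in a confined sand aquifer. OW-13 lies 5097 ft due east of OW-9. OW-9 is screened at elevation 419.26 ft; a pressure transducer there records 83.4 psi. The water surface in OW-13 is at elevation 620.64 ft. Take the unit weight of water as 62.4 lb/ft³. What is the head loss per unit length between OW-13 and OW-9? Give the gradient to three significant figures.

Pressure head at OW-9: ψ = 144·P/γ = 144 × 83.4 / 62.4 = 192.46 ft.
Total head at OW-9: h = z + ψ = 419.26 + 192.46 = 611.72 ft.
Total head at OW-13: h = 620.64 ft (water level in the piezometer is the total head).
Head difference: h(OW-9) − h(OW-13) = 611.72 − 620.64 = -8.92 ft.
Hydraulic gradient: i = |Δh| / L = 8.92 / 5097 = 0.00175.

i ≈ 0.00175 ft/ft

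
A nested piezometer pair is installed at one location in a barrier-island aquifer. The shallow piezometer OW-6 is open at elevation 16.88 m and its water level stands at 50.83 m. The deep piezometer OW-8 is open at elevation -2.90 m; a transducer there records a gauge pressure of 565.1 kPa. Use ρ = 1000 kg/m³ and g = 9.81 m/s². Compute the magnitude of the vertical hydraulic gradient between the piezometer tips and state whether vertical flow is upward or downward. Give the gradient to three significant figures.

|i_v| ≈ 0.196; vertical flow is upward

Total head at OW-6: h = 50.83 m (water level in the standpipe).
Pressure head at OW-8: ψ = P/(ρg) = 565.1×1000 / (1000 × 9.81) = 57.60 m.
Total head at OW-8: h = z + ψ = -2.90 + 57.60 = 54.70 m.
Δh = h(OW-6) − h(OW-8) = 50.83 − 54.70 = -3.87 m.
Vertical separation Δz = 16.88 − (-2.90) = 19.78 m.
|i_v| = |Δh| / Δz = 3.87 / 19.78 = 0.196.
Head is higher in the deep piezometer, so vertical flow is upward (discharge condition).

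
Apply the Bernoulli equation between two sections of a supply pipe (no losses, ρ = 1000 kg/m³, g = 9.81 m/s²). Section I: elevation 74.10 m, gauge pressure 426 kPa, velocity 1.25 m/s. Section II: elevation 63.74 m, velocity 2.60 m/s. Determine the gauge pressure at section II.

P₂ ≈ 525 kPa

Pressure head at I: ψ₁ = P₁/(ρg) = 426×1000 / (1000 × 9.81) = 43.43 m.
Velocity heads: v₁²/2g = 1.25²/19.62 = 0.080 m; v₂²/2g = 2.60²/19.62 = 0.345 m.
Total head H = z₁ + ψ₁ + v₁²/2g = 74.10 + 43.43 + 0.080 = 117.61 m.
ψ₂ = H − z₂ − v₂²/2g = 117.61 − 63.74 − 0.345 = 53.52 m.
P₂ = ρgψ₂ = 1000 × 9.81 × 53.52 ≈ 525 kPa.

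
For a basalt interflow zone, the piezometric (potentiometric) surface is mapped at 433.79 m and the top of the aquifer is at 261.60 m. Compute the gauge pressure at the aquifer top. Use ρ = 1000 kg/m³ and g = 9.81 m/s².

P ≈ 1690 kPa

Pressure head at the aquifer top: ψ = h − z = 433.79 − 261.60 = 172.19 m.
P = ρgψ = 1000 × 9.81 × 172.19 = 1689184 Pa ≈ 1690 kPa.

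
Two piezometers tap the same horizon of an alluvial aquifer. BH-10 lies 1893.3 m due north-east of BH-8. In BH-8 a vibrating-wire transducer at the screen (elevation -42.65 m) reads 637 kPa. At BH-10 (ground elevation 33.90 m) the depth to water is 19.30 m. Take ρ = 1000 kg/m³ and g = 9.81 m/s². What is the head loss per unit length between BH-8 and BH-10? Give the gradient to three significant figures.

i ≈ 0.00406 m/m

Pressure head at BH-8: ψ = P/(ρg) = 637×1000 / (1000 × 9.81) = 64.93 m.
Total head at BH-8: h = z + ψ = -42.65 + 64.93 = 22.28 m.
Total head at BH-10: h = 33.90 − 19.30 = 14.60 m.
Head difference: h(BH-8) − h(BH-10) = 22.28 − 14.60 = 7.68 m.
Hydraulic gradient: i = |Δh| / L = 7.68 / 1893.3 = 0.00406.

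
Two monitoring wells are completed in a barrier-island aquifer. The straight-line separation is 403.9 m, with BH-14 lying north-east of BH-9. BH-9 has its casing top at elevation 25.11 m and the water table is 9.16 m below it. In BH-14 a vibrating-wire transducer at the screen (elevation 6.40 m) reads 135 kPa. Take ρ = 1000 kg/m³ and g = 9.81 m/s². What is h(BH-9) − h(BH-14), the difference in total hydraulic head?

Total head at BH-9: h = 25.11 − 9.16 = 15.95 m.
Pressure head at BH-14: ψ = P/(ρg) = 135×1000 / (1000 × 9.81) = 13.76 m.
Total head at BH-14: h = z + ψ = 6.40 + 13.76 = 20.16 m.
Head difference: h(BH-9) − h(BH-14) = 15.95 − 20.16 = -4.21 m.

Δh ≈ -4.21 m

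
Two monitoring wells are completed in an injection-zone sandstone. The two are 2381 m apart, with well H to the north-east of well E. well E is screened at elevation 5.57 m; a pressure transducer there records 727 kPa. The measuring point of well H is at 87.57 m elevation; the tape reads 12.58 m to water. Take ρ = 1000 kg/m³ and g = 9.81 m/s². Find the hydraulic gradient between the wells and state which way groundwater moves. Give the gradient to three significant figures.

Pressure head at well E: ψ = P/(ρg) = 727×1000 / (1000 × 9.81) = 74.11 m.
Total head at well E: h = z + ψ = 5.57 + 74.11 = 79.68 m.
Total head at well H: h = 87.57 − 12.58 = 74.99 m.
Head difference: h(well E) − h(well H) = 79.68 − 74.99 = 4.69 m.
Hydraulic gradient: i = |Δh| / L = 4.69 / 2381 = 0.00197.
Flow is from higher to lower head: from well E toward well H, i.e. toward the north-east.

i ≈ 0.00197; groundwater flows toward the north-east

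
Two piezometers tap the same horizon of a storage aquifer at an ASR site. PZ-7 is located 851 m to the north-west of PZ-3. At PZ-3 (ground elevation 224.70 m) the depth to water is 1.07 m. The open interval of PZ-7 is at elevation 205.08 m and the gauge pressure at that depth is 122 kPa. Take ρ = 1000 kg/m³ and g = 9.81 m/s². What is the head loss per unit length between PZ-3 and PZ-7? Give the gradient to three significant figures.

i ≈ 0.00718 m/m

Total head at PZ-3: h = 224.70 − 1.07 = 223.63 m.
Pressure head at PZ-7: ψ = P/(ρg) = 122×1000 / (1000 × 9.81) = 12.44 m.
Total head at PZ-7: h = z + ψ = 205.08 + 12.44 = 217.52 m.
Head difference: h(PZ-3) − h(PZ-7) = 223.63 − 217.52 = 6.11 m.
Hydraulic gradient: i = |Δh| / L = 6.11 / 851 = 0.00718.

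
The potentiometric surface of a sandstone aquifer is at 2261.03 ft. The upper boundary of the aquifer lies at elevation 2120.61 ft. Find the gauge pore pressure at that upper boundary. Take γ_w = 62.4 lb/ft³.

P ≈ 60.8 psi

Pressure head at the aquifer top: ψ = h − z = 2261.03 − 2120.61 = 140.42 ft.
P = γψ/144 = 62.4 × 140.42 / 144 = 60.8 psi.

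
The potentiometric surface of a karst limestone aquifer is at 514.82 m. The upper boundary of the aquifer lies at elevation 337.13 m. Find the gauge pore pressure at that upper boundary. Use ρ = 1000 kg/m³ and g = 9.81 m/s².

P ≈ 1740 kPa

Pressure head at the aquifer top: ψ = h − z = 514.82 − 337.13 = 177.69 m.
P = ρgψ = 1000 × 9.81 × 177.69 = 1743139 Pa ≈ 1740 kPa.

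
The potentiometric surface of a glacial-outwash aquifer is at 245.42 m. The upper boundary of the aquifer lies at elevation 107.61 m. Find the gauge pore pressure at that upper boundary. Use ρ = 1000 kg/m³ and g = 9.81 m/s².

Pressure head at the aquifer top: ψ = h − z = 245.42 − 107.61 = 137.81 m.
P = ρgψ = 1000 × 9.81 × 137.81 = 1351916 Pa ≈ 1350 kPa.

P ≈ 1350 kPa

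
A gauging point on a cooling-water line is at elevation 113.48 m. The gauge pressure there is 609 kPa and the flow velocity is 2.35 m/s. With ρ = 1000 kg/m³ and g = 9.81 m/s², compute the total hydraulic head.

h ≈ 175.84 m

Pressure head ψ = P/(ρg) = 609×1000 / (1000 × 9.81) = 62.08 m.
Velocity head = v²/(2g) = 2.35² / (2 × 9.81) = 0.281 m.
h = z + ψ + v²/(2g) = 113.48 + 62.08 + 0.281 = 175.84 m.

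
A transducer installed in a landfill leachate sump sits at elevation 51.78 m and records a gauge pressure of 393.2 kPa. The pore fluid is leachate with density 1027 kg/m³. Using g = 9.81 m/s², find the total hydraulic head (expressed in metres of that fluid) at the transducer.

h ≈ 90.81 m

ψ = P/(ρg) = 393.2×1000 / (1027 × 9.81) = 39.03 m.
h = z + ψ = 51.78 + 39.03 = 90.81 m.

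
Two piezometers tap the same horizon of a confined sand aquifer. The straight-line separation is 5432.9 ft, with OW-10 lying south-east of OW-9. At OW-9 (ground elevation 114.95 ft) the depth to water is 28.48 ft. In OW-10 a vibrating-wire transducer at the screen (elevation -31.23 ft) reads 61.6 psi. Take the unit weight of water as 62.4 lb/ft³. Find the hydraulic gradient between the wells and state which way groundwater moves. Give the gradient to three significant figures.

i ≈ 0.00450; groundwater flows toward the north-west

Total head at OW-9: h = 114.95 − 28.48 = 86.47 ft.
Pressure head at OW-10: ψ = 144·P/γ = 144 × 61.6 / 62.4 = 142.15 ft.
Total head at OW-10: h = z + ψ = -31.23 + 142.15 = 110.92 ft.
Head difference: h(OW-9) − h(OW-10) = 86.47 − 110.92 = -24.45 ft.
Hydraulic gradient: i = |Δh| / L = 24.45 / 5432.9 = 0.00450.
Flow is from higher to lower head: from OW-10 toward OW-9, i.e. toward the north-west.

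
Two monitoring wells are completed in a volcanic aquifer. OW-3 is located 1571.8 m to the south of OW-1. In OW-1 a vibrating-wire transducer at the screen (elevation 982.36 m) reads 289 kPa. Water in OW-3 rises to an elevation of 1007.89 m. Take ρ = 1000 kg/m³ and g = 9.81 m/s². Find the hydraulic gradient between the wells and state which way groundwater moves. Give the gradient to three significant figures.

i ≈ 0.00250; groundwater flows toward the south

Pressure head at OW-1: ψ = P/(ρg) = 289×1000 / (1000 × 9.81) = 29.46 m.
Total head at OW-1: h = z + ψ = 982.36 + 29.46 = 1011.82 m.
Total head at OW-3: h = 1007.89 m (water level in the piezometer is the total head).
Head difference: h(OW-1) − h(OW-3) = 1011.82 − 1007.89 = 3.93 m.
Hydraulic gradient: i = |Δh| / L = 3.93 / 1571.8 = 0.00250.
Flow is from higher to lower head: from OW-1 toward OW-3, i.e. toward the south.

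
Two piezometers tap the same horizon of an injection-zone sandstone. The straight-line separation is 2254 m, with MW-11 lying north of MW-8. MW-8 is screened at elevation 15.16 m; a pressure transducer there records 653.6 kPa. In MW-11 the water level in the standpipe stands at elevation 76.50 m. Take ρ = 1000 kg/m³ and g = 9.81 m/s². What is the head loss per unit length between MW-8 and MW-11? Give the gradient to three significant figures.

Pressure head at MW-8: ψ = P/(ρg) = 653.6×1000 / (1000 × 9.81) = 66.63 m.
Total head at MW-8: h = z + ψ = 15.16 + 66.63 = 81.79 m.
Total head at MW-11: h = 76.50 m (water level in the piezometer is the total head).
Head difference: h(MW-8) − h(MW-11) = 81.79 − 76.50 = 5.29 m.
Hydraulic gradient: i = |Δh| / L = 5.29 / 2254 = 0.00235.

i ≈ 0.00235 m/m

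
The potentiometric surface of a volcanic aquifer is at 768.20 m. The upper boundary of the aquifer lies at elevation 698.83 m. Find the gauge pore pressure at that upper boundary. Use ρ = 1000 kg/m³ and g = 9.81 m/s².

P ≈ 681 kPa

Pressure head at the aquifer top: ψ = h − z = 768.20 − 698.83 = 69.37 m.
P = ρgψ = 1000 × 9.81 × 69.37 = 680520 Pa ≈ 681 kPa.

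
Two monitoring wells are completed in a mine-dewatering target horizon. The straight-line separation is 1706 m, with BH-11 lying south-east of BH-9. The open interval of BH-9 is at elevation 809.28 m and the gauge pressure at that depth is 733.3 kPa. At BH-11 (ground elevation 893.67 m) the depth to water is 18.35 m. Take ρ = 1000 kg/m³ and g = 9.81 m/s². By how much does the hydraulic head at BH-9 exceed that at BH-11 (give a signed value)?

Δh ≈ 8.71 m

Pressure head at BH-9: ψ = P/(ρg) = 733.3×1000 / (1000 × 9.81) = 74.75 m.
Total head at BH-9: h = z + ψ = 809.28 + 74.75 = 884.03 m.
Total head at BH-11: h = 893.67 − 18.35 = 875.32 m.
Head difference: h(BH-9) − h(BH-11) = 884.03 − 875.32 = 8.71 m.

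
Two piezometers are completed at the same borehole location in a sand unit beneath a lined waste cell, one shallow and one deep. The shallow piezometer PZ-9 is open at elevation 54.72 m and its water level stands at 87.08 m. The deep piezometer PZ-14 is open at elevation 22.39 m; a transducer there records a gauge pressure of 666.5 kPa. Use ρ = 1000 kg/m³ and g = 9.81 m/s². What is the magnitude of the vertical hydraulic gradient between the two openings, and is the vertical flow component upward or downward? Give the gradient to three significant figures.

Total head at PZ-9: h = 87.08 m (water level in the standpipe).
Pressure head at PZ-14: ψ = P/(ρg) = 666.5×1000 / (1000 × 9.81) = 67.94 m.
Total head at PZ-14: h = z + ψ = 22.39 + 67.94 = 90.33 m.
Δh = h(PZ-9) − h(PZ-14) = 87.08 − 90.33 = -3.25 m.
Vertical separation Δz = 54.72 − 22.39 = 32.33 m.
|i_v| = |Δh| / Δz = 3.25 / 32.33 = 0.101.
Head is higher in the deep piezometer, so vertical flow is upward (discharge condition).

|i_v| ≈ 0.101; vertical flow is upward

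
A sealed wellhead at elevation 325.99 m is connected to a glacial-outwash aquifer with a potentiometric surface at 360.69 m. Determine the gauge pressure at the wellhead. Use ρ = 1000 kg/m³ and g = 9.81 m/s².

P ≈ 340 kPa

Head above the cap: Δh = 360.69 − 325.99 = 34.70 m.
P = ρgΔh = 1000 × 9.81 × 34.70 = 340407 Pa ≈ 340 kPa.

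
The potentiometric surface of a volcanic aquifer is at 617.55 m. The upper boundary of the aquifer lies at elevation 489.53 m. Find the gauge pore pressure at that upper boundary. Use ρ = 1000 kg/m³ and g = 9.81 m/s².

P ≈ 1260 kPa

Pressure head at the aquifer top: ψ = h − z = 617.55 − 489.53 = 128.02 m.
P = ρgψ = 1000 × 9.81 × 128.02 = 1255876 Pa ≈ 1260 kPa.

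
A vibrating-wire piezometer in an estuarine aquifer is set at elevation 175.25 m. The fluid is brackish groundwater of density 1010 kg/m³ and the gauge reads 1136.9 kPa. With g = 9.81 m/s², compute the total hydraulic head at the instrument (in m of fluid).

ψ = P/(ρg) = 1136.9×1000 / (1010 × 9.81) = 114.74 m.
h = z + ψ = 175.25 + 114.74 = 289.99 m.

h ≈ 289.99 m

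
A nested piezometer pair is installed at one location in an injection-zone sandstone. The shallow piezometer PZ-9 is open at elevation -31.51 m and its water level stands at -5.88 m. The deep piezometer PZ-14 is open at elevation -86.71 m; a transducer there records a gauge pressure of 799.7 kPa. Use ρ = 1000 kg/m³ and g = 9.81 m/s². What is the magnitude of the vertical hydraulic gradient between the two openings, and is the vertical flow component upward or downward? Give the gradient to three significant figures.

Total head at PZ-9: h = -5.88 m (water level in the standpipe).
Pressure head at PZ-14: ψ = P/(ρg) = 799.7×1000 / (1000 × 9.81) = 81.52 m.
Total head at PZ-14: h = z + ψ = -86.71 + 81.52 = -5.19 m.
Δh = h(PZ-9) − h(PZ-14) = -5.88 − (-5.19) = -0.69 m.
Vertical separation Δz = -31.51 − (-86.71) = 55.20 m.
|i_v| = |Δh| / Δz = 0.69 / 55.20 = 0.0125.
Head is higher in the deep piezometer, so vertical flow is upward (discharge condition).

|i_v| ≈ 0.0125; vertical flow is upward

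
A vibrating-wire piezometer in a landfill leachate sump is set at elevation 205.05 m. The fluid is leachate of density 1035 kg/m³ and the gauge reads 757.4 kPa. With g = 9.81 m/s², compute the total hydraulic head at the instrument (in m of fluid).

ψ = P/(ρg) = 757.4×1000 / (1035 × 9.81) = 74.60 m.
h = z + ψ = 205.05 + 74.60 = 279.65 m.

h ≈ 279.65 m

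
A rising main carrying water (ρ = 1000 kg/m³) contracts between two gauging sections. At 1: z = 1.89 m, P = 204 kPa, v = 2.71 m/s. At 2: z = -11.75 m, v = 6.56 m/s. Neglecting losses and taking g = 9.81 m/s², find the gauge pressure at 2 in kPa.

P₂ ≈ 320 kPa

Pressure head at 1: ψ₁ = P₁/(ρg) = 204×1000 / (1000 × 9.81) = 20.80 m.
Velocity heads: v₁²/2g = 2.71²/19.62 = 0.374 m; v₂²/2g = 6.56²/19.62 = 2.193 m.
Total head H = z₁ + ψ₁ + v₁²/2g = 1.89 + 20.80 + 0.374 = 23.06 m.
ψ₂ = H − z₂ − v₂²/2g = 23.06 − (-11.75) − 2.193 = 32.62 m.
P₂ = ρgψ₂ = 1000 × 9.81 × 32.62 ≈ 320 kPa.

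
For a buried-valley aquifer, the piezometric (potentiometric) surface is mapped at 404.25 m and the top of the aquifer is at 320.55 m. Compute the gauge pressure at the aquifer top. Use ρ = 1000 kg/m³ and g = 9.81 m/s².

P ≈ 821 kPa

Pressure head at the aquifer top: ψ = h − z = 404.25 − 320.55 = 83.70 m.
P = ρgψ = 1000 × 9.81 × 83.70 = 821097 Pa ≈ 821 kPa.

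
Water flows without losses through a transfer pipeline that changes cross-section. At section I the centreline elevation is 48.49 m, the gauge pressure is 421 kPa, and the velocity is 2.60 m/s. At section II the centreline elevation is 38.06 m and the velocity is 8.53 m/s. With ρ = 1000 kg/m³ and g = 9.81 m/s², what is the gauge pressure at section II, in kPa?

Pressure head at I: ψ₁ = P₁/(ρg) = 421×1000 / (1000 × 9.81) = 42.92 m.
Velocity heads: v₁²/2g = 2.60²/19.62 = 0.345 m; v₂²/2g = 8.53²/19.62 = 3.709 m.
Total head H = z₁ + ψ₁ + v₁²/2g = 48.49 + 42.92 + 0.345 = 91.75 m.
ψ₂ = H − z₂ − v₂²/2g = 91.75 − 38.06 − 3.709 = 49.98 m.
P₂ = ρgψ₂ = 1000 × 9.81 × 49.98 ≈ 490 kPa.

P₂ ≈ 490 kPa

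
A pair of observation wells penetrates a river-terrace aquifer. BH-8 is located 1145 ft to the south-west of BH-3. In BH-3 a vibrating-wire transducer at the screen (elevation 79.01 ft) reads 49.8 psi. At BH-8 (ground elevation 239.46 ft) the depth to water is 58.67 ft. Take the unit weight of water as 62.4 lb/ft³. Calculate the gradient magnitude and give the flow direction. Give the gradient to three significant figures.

i ≈ 0.0115; groundwater flows toward the south-west

Pressure head at BH-3: ψ = 144·P/γ = 144 × 49.8 / 62.4 = 114.92 ft.
Total head at BH-3: h = z + ψ = 79.01 + 114.92 = 193.93 ft.
Total head at BH-8: h = 239.46 − 58.67 = 180.79 ft.
Head difference: h(BH-3) − h(BH-8) = 193.93 − 180.79 = 13.14 ft.
Hydraulic gradient: i = |Δh| / L = 13.14 / 1145 = 0.0115.
Flow is from higher to lower head: from BH-3 toward BH-8, i.e. toward the south-west.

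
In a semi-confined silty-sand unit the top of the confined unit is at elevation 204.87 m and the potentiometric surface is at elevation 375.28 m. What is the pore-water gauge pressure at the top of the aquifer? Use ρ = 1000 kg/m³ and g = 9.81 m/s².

Pressure head at the aquifer top: ψ = h − z = 375.28 − 204.87 = 170.41 m.
P = ρgψ = 1000 × 9.81 × 170.41 = 1671722 Pa ≈ 1670 kPa.

P ≈ 1670 kPa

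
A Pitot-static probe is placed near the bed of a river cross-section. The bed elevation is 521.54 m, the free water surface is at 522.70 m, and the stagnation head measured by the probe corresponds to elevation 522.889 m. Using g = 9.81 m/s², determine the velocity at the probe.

v ≈ 1.93 m/s

Near the bed, under hydrostatic conditions, the piezometric head (z + ψ) equals the free-surface elevation, 522.70 m.
Velocity head = total − piezometric = 522.889 − 522.70 = 0.189 m.
v = √(2g·h_v) = √(2 × 9.81 × 0.189) = 1.93 m/s.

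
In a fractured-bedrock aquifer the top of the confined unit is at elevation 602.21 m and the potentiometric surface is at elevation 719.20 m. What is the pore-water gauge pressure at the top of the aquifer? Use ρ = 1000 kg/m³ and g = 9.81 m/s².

P ≈ 1150 kPa

Pressure head at the aquifer top: ψ = h − z = 719.20 − 602.21 = 116.99 m.
P = ρgψ = 1000 × 9.81 × 116.99 = 1147672 Pa ≈ 1150 kPa.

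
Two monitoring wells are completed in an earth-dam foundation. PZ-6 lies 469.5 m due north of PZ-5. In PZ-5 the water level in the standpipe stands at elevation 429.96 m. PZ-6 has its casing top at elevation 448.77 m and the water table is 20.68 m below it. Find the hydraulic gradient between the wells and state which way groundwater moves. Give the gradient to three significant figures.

i ≈ 0.00398; groundwater flows toward the north

Total head at PZ-5: h = 429.96 m (water level in the piezometer is the total head).
Total head at PZ-6: h = 448.77 − 20.68 = 428.09 m.
Head difference: h(PZ-5) − h(PZ-6) = 429.96 − 428.09 = 1.87 m.
Hydraulic gradient: i = |Δh| / L = 1.87 / 469.5 = 0.00398.
Flow is from higher to lower head: from PZ-5 toward PZ-6, i.e. toward the north.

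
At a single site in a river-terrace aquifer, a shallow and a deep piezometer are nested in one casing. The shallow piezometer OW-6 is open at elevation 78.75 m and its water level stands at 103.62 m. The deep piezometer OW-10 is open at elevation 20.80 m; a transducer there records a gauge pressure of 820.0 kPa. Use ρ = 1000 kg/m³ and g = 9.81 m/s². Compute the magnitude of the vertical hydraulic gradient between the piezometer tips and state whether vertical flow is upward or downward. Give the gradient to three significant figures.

|i_v| ≈ 0.0133; vertical flow is upward

Total head at OW-6: h = 103.62 m (water level in the standpipe).
Pressure head at OW-10: ψ = P/(ρg) = 820.0×1000 / (1000 × 9.81) = 83.59 m.
Total head at OW-10: h = z + ψ = 20.80 + 83.59 = 104.39 m.
Δh = h(OW-6) − h(OW-10) = 103.62 − 104.39 = -0.77 m.
Vertical separation Δz = 78.75 − 20.80 = 57.95 m.
|i_v| = |Δh| / Δz = 0.77 / 57.95 = 0.0133.
Head is higher in the deep piezometer, so vertical flow is upward (discharge condition).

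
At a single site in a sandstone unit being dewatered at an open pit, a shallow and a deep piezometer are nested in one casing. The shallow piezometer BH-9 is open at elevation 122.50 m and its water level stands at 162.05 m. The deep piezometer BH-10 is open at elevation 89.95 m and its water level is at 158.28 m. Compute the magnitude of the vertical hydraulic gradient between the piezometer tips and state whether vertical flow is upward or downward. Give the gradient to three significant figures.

Total head at BH-9: h = 162.05 m (water level in the standpipe).
Total head at BH-10: h = 158.28 m.
Δh = h(BH-9) − h(BH-10) = 162.05 − 158.28 = 3.77 m.
Vertical separation Δz = 122.50 − 89.95 = 32.55 m.
|i_v| = |Δh| / Δz = 3.77 / 32.55 = 0.116.
Head is higher in the shallow piezometer, so vertical flow is downward (recharge condition).

|i_v| ≈ 0.116; vertical flow is downward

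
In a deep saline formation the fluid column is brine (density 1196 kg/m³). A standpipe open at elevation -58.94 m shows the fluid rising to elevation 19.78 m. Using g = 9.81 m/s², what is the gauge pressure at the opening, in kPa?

P ≈ 924 kPa

Pressure head ψ = h − z = 19.78 − (-58.94) = 78.72 m.
P = ρgψ = 1196 × 9.81 × 78.72 = 923603 Pa ≈ 924 kPa.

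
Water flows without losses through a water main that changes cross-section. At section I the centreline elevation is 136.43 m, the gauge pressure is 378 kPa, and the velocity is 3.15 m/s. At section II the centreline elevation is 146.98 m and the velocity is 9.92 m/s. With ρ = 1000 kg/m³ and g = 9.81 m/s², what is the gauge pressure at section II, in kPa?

Pressure head at I: ψ₁ = P₁/(ρg) = 378×1000 / (1000 × 9.81) = 38.53 m.
Velocity heads: v₁²/2g = 3.15²/19.62 = 0.506 m; v₂²/2g = 9.92²/19.62 = 5.016 m.
Total head H = z₁ + ψ₁ + v₁²/2g = 136.43 + 38.53 + 0.506 = 175.47 m.
ψ₂ = H − z₂ − v₂²/2g = 175.47 − 146.98 − 5.016 = 23.47 m.
P₂ = ρgψ₂ = 1000 × 9.81 × 23.47 ≈ 230 kPa.

P₂ ≈ 230 kPa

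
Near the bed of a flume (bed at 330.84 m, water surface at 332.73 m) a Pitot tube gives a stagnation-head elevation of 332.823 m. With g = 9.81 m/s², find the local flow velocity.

v ≈ 1.35 m/s

Near the bed, under hydrostatic conditions, the piezometric head (z + ψ) equals the free-surface elevation, 332.73 m.
Velocity head = total − piezometric = 332.823 − 332.73 = 0.093 m.
v = √(2g·h_v) = √(2 × 9.81 × 0.093) = 1.35 m/s.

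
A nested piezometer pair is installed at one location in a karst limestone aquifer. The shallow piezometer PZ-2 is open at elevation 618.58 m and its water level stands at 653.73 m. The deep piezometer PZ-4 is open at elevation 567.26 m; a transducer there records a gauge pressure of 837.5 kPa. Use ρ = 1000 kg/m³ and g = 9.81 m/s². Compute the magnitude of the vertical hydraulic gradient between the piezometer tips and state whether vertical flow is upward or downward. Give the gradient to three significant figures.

|i_v| ≈ 0.0214; vertical flow is downward

Total head at PZ-2: h = 653.73 m (water level in the standpipe).
Pressure head at PZ-4: ψ = P/(ρg) = 837.5×1000 / (1000 × 9.81) = 85.37 m.
Total head at PZ-4: h = z + ψ = 567.26 + 85.37 = 652.63 m.
Δh = h(PZ-2) − h(PZ-4) = 653.73 − 652.63 = 1.10 m.
Vertical separation Δz = 618.58 − 567.26 = 51.32 m.
|i_v| = |Δh| / Δz = 1.10 / 51.32 = 0.0214.
Head is higher in the shallow piezometer, so vertical flow is downward (recharge condition).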